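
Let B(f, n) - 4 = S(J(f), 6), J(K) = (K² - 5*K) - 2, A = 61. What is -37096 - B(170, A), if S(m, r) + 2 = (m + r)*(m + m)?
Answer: -1573754282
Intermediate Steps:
J(K) = -2 + K² - 5*K
S(m, r) = -2 + 2*m*(m + r) (S(m, r) = -2 + (m + r)*(m + m) = -2 + (m + r)*(2*m) = -2 + 2*m*(m + r))
B(f, n) = -22 - 60*f + 2*(-2 + f² - 5*f)² + 12*f² (B(f, n) = 4 + (-2 + 2*(-2 + f² - 5*f)² + 2*(-2 + f² - 5*f)*6) = 4 + (-2 + 2*(-2 + f² - 5*f)² + (-24 - 60*f + 12*f²)) = 4 + (-26 - 60*f + 2*(-2 + f² - 5*f)² + 12*f²) = -22 - 60*f + 2*(-2 + f² - 5*f)² + 12*f²)
-37096 - B(170, A) = -37096 - (-14 - 20*170 - 20*170³ + 2*170⁴ + 54*170²) = -37096 - (-14 - 3400 - 20*4913000 + 2*835210000 + 54*28900) = -37096 - (-14 - 3400 - 98260000 + 1670420000 + 1560600) = -37096 - 1*1573717186 = -37096 - 1573717186 = -1573754282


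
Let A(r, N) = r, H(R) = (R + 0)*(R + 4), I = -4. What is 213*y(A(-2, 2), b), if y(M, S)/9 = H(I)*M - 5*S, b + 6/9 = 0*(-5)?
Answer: 6390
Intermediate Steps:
H(R) = R*(4 + R)
b = -2/3 (b = -2/3 + 0*(-5) = -2/3 + 0 = -2/3 ≈ -0.66667)
y(M, S) = -45*S (y(M, S) = 9*((-4*(4 - 4))*M - 5*S) = 9*((-4*0)*M - 5*S) = 9*(0*M - 5*S) = 9*(0 - 5*S) = 9*(-5*S) = -45*S)
213*y(A(-2, 2), b) = 213*(-45*(-2/3)) = 213*30 = 6390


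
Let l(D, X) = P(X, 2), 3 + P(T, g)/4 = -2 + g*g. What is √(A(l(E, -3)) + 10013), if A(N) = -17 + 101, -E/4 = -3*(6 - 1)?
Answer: √10097 ≈ 100.48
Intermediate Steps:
P(T, g) = -20 + 4*g² (P(T, g) = -12 + 4*(-2 + g*g) = -12 + 4*(-2 + g²) = -12 + (-8 + 4*g²) = -20 + 4*g²)
E = 60 (E = -(-12)*(6 - 1) = -(-12)*5 = -4*(-15) = 60)
l(D, X) = -4 (l(D, X) = -20 + 4*2² = -20 + 4*4 = -20 + 16 = -4)
A(N) = 84
√(A(l(E, -3)) + 10013) = √(84 + 10013) = √10097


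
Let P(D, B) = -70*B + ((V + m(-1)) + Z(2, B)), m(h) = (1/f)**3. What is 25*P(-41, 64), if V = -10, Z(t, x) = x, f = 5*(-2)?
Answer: -4426001/40 ≈ -1.1065e+5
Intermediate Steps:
f = -10
m(h) = -1/1000 (m(h) = (1/(-10))**3 = (-1/10)**3 = -1/1000)
P(D, B) = -10001/1000 - 69*B (P(D, B) = -70*B + ((-10 - 1/1000) + B) = -70*B + (-10001/1000 + B) = -10001/1000 - 69*B)
25*P(-41, 64) = 25*(-10001/1000 - 69*64) = 25*(-10001/1000 - 4416) = 25*(-4426001/1000) = -4426001/40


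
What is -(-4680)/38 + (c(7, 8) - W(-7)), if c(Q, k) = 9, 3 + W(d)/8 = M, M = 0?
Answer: 2967/19 ≈ 156.16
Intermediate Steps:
W(d) = -24 (W(d) = -24 + 8*0 = -24 + 0 = -24)
-(-4680)/38 + (c(7, 8) - W(-7)) = -(-4680)/38 + (9 - 1*(-24)) = -(-4680)/38 + (9 + 24) = -65*(-36/19) + 33 = 2340/19 + 33 = 2967/19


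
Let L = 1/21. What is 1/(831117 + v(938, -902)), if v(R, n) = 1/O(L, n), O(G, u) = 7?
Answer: 7/5817820 ≈ 1.2032e-6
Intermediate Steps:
L = 1/21 ≈ 0.047619
v(R, n) = ⅐ (v(R, n) = 1/7 = ⅐)
1/(831117 + v(938, -902)) = 1/(831117 + ⅐) = 1/(5817820/7) = 7/5817820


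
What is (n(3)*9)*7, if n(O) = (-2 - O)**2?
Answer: 1575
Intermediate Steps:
(n(3)*9)*7 = ((2 + 3)**2*9)*7 = (5**2*9)*7 = (25*9)*7 = 225*7 = 1575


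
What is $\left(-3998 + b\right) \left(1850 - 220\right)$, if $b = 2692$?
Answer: $-2128780$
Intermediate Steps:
$\left(-3998 + b\right) \left(1850 - 220\right) = \left(-3998 + 2692\right) \left(1850 - 220\right) = \left(-1306\right) 1630 = -2128780$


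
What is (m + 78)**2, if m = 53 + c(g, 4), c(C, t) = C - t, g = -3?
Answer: 15376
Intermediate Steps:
m = 46 (m = 53 + (-3 - 1*4) = 53 + (-3 - 4) = 53 - 7 = 46)
(m + 78)**2 = (46 + 78)**2 = 124**2 = 15376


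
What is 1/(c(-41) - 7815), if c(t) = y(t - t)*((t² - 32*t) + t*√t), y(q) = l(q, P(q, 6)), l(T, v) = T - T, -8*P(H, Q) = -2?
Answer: -1/7815 ≈ -0.00012796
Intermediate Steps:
P(H, Q) = ¼ (P(H, Q) = -⅛*(-2) = ¼)
l(T, v) = 0
y(q) = 0
c(t) = 0 (c(t) = 0*((t² - 32*t) + t*√t) = 0*((t² - 32*t) + t^(3/2)) = 0*(t² + t^(3/2) - 32*t) = 0)
1/(c(-41) - 7815) = 1/(0 - 7815) = 1/(-7815) = -1/7815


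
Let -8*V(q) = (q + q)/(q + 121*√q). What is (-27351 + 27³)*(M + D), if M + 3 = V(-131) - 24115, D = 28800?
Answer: -176779276515/4924 + 77319*I*√131/4924 ≈ -3.5902e+7 + 179.72*I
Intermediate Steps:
V(q) = -q/(4*(q + 121*√q)) (V(q) = -(q + q)/(8*(q + 121*√q)) = -2*q/(8*(q + 121*√q)) = -q/(4*(q + 121*√q)))
M = -24118 + 131/(-524 + 484*I*√131) (M = -3 + (-1*(-131)/(4*(-131) + 484*√(-131)) - 24115) = -3 + (-1*(-131)/(-524 + 484*(I*√131)) - 24115) = -3 + (-1*(-131)/(-524 + 484*I*√131) - 24115) = -3 + (131/(-524 + 484*I*√131) - 24115) = -3 + (-24115 + 131/(-524 + 484*I*√131)) = -24118 + 131/(-524 + 484*I*√131) ≈ -24118.0 - 0.023438*I)
(-27351 + 27³)*(M + D) = (-27351 + 27³)*((-1425084515/59088 - 121*I*√131/59088) + 28800) = (-27351 + 19683)*(276649885/59088 - 121*I*√131/59088) = -7668*(276649885/59088 - 121*I*√131/59088) = -176779276515/4924 + 77319*I*√131/4924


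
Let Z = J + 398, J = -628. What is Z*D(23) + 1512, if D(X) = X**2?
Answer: -120158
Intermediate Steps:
Z = -230 (Z = -628 + 398 = -230)
Z*D(23) + 1512 = -230*23**2 + 1512 = -230*529 + 1512 = -121670 + 1512 = -120158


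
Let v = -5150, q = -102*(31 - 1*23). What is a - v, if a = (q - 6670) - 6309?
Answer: -8645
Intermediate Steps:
q = -816 (q = -102*(31 - 23) = -102*8 = -816)
a = -13795 (a = (-816 - 6670) - 6309 = -7486 - 6309 = -13795)
a - v = -13795 - 1*(-5150) = -13795 + 5150 = -8645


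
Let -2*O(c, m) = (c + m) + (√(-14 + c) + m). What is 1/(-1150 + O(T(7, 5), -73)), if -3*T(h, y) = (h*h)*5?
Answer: -18651/19325975 + 3*I*√861/19325975 ≈ -0.00096507 + 4.5549e-6*I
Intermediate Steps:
T(h, y) = -5*h²/3 (T(h, y) = -h*h*5/3 = -h²*5/3 = -5*h²/3)
O(c, m) = -m - c/2 - √(-14 + c)/2 (O(c, m) = -((c + m) + (√(-14 + c) + m))/2 = -((c + m) + (m + √(-14 + c)))/2 = -(c + √(-14 + c) + 2*m)/2 = -m - c/2 - √(-14 + c)/2)
1/(-1150 + O(T(7, 5), -73)) = 1/(-1150 + (-1*(-73) - (-5)*7²/6 - √(-14 - 5/3*7²)/2)) = 1/(-1150 + (73 - (-5)*49/6 - √(-14 - 5/3*49)/2)) = 1/(-1150 + (73 - ½*(-245/3) - √(-14 - 245/3)/2)) = 1/(-1150 + (73 + 245/6 - I*√861/6)) = 1/(-1150 + (683/6 - I*√861/6)) = 1/(-6217/6 - I*√861/6)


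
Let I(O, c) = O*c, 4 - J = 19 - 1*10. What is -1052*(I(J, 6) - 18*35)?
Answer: 694320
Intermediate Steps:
J = -5 (J = 4 - (19 - 1*10) = 4 - (19 - 10) = 4 - 1*9 = 4 - 9 = -5)
-1052*(I(J, 6) - 18*35) = -1052*(-5*6 - 18*35) = -1052*(-30 - 630) = -1052*(-660) = 694320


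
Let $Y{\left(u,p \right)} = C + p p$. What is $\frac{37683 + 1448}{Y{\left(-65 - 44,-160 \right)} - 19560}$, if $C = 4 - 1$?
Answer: $\frac{39131}{6043} \approx 6.4754$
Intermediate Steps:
$C = 3$ ($C = 4 - 1 = 3$)
$Y{\left(u,p \right)} = 3 + p^{2}$ ($Y{\left(u,p \right)} = 3 + p p = 3 + p^{2}$)
$\frac{37683 + 1448}{Y{\left(-65 - 44,-160 \right)} - 19560} = \frac{37683 + 1448}{\left(3 + \left(-160\right)^{2}\right) - 19560} = \frac{39131}{\left(3 + 25600\right) - 19560} = \frac{39131}{25603 - 19560} = \frac{39131}{6043}$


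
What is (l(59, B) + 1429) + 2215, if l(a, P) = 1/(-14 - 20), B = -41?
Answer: 123895/34 ≈ 3644.0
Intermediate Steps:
l(a, P) = -1/34 (l(a, P) = 1/(-34) = -1/34)
(l(59, B) + 1429) + 2215 = (-1/34 + 1429) + 2215 = 48585/34 + 2215 = 123895/34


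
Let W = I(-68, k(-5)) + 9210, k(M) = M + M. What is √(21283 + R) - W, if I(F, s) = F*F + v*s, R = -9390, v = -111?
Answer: -14944 + √11893 ≈ -14835.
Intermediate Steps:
k(M) = 2*M
I(F, s) = F² - 111*s (I(F, s) = F*F - 111*s = F² - 111*s)
W = 14944 (W = ((-68)² - 222*(-5)) + 9210 = (4624 - 111*(-10)) + 9210 = (4624 + 1110) + 9210 = 5734 + 9210 = 14944)
√(21283 + R) - W = √(21283 - 9390) - 1*14944 = √11893 - 14944 = -14944 + √11893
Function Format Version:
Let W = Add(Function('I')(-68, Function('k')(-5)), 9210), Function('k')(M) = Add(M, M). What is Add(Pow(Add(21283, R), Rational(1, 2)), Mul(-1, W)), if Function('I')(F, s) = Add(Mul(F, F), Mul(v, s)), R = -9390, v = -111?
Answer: Add(-14944, Pow(11893, Rational(1, 2))) ≈ -14835.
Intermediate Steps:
Function('k')(M) = Mul(2, M)
Function('I')(F, s) = Add(Pow(F, 2), Mul(-111, s)) (Function('I')(F, s) = Add(Mul(F, F), Mul(-111, s)) = Add(Pow(F, 2), Mul(-111, s)))
W = 14944 (W = Add(Add(Pow(-68, 2), Mul(-111, Mul(2, -5))), 9210) = Add(Add(4624, Mul(-111, -10)), 9210) = Add(Add(4624, 1110), 9210) = Add(5734, 9210) = 14944)
Add(Pow(Add(21283, R), Rational(1, 2)), Mul(-1, W)) = Add(Pow(Add(21283, -9390), Rational(1, 2)), Mul(-1, 14944)) = Add(Pow(11893, Rational(1, 2)), -14944) = Add(-14944, Pow(11893, Rational(1, 2)))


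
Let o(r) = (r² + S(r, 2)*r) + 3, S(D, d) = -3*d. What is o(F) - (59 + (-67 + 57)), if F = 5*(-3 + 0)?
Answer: 269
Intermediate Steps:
F = -15 (F = 5*(-3) = -15)
o(r) = 3 + r² - 6*r (o(r) = (r² + (-3*2)*r) + 3 = (r² - 6*r) + 3 = 3 + r² - 6*r)
o(F) - (59 + (-67 + 57)) = (3 + (-15)² - 6*(-15)) - (59 + (-67 + 57)) = (3 + 225 + 90) - (59 - 10) = 318 - 1*49 = 318 - 49 = 269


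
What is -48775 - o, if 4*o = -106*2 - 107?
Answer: -194781/4 ≈ -48695.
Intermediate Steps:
o = -319/4 (o = (-106*2 - 107)/4 = (-212 - 107)/4 = (1/4)*(-319) = -319/4 ≈ -79.750)
-48775 - o = -48775 - 1*(-319/4) = -48775 + 319/4 = -194781/4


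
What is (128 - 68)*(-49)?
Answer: -2940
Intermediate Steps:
(128 - 68)*(-49) = 60*(-49) = -2940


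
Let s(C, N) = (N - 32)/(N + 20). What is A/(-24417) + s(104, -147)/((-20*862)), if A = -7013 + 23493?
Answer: -36087001043/53460533160 ≈ -0.67502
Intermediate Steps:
s(C, N) = (-32 + N)/(20 + N)
A = 16480
A/(-24417) + s(104, -147)/((-20*862)) = 16480/(-24417) + ((-32 - 147)/(20 - 147))/((-20*862)) = 16480*(-1/24417) + (-179/(-127))/(-17240) = -16480/24417 - 1/127*(-179)*(-1/17240) = -16480/24417 + (179/127)*(-1/17240) = -16480/24417 - 179/2189480 = -36087001043/53460533160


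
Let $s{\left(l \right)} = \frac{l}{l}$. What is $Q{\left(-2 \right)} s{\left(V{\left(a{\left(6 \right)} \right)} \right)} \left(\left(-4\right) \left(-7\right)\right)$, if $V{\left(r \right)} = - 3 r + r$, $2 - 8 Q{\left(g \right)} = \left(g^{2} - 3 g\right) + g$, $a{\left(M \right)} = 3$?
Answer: $-21$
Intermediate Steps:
$Q{\left(g \right)} = \frac{1}{4} - \frac{g^{2}}{8} + \frac{g}{4}$ ($Q{\left(g \right)} = \frac{1}{4} - \frac{\left(g^{2} - 3 g\right) + g}{8} = \frac{1}{4} - \frac{g^{2} - 2 g}{8} = \frac{1}{4} - \left(- \frac{g}{4} + \frac{g^{2}}{8}\right) = \frac{1}{4} - \frac{g^{2}}{8} + \frac{g}{4}$)
$V{\left(r \right)} = - 2 r$
$s{\left(l \right)} = 1$
$Q{\left(-2 \right)} s{\left(V{\left(a{\left(6 \right)} \right)} \right)} \left(\left(-4\right) \left(-7\right)\right) = \left(\frac{1}{4} - \frac{\left(-2\right)^{2}}{8} + \frac{1}{4} \left(-2\right)\right) 1 \left(\left(-4\right) \left(-7\right)\right) = \left(\frac{1}{4} - \frac{1}{2} - \frac{1}{2}\right) 1 \cdot 28 = \left(- \frac{3}{4}\right) 1 \cdot 28 = \left(- \frac{3}{4}\right) 28 = -21$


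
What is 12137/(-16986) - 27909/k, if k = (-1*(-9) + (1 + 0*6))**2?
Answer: -237637987/849300 ≈ -279.80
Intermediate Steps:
k = 100 (k = (9 + (1 + 0))**2 = (9 + 1)**2 = 10**2 = 100)
12137/(-16986) - 27909/k = 12137/(-16986) - 27909/100 = 12137*(-1/16986) - 27909*1/100 = -12137/16986 - 27909/100 = -237637987/849300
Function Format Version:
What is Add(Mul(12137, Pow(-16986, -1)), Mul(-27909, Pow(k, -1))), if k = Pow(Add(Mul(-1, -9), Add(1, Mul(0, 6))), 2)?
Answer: Rational(-237637987, 849300) ≈ -279.80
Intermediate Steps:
k = 100 (k = Pow(Add(9, Add(1, 0)), 2) = Pow(Add(9, 1), 2) = Pow(10, 2) = 100)
Add(Mul(12137, Pow(-16986, -1)), Mul(-27909, Pow(k, -1))) = Add(Mul(12137, Pow(-16986, -1)), Mul(-27909, Pow(100, -1))) = Add(Mul(12137, Rational(-1, 16986)), Mul(-27909, Rational(1, 100))) = Add(Rational(-12137, 16986), Rational(-27909, 100)) = Rational(-237637987, 849300)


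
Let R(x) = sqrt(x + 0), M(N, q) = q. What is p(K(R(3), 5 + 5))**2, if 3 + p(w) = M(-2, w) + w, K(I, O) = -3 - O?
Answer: 841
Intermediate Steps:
R(x) = sqrt(x)
p(w) = -3 + 2*w (p(w) = -3 + (w + w) = -3 + 2*w)
p(K(R(3), 5 + 5))**2 = (-3 + 2*(-3 - (5 + 5)))**2 = (-3 + 2*(-3 - 1*10))**2 = (-3 + 2*(-3 - 10))**2 = (-3 + 2*(-13))**2 = (-3 - 26)**2 = (-29)**2 = 841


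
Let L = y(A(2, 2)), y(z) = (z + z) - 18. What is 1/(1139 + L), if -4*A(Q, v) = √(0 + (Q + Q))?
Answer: 1/1120 ≈ 0.00089286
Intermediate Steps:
A(Q, v) = -√2*√Q/4 (A(Q, v) = -√(0 + (Q + Q))/4 = -√(0 + 2*Q)/4 = -√2*√Q/4)
y(z) = -18 + 2*z (y(z) = 2*z - 18 = -18 + 2*z)
L = -19 (L = -18 + 2*(-√2*√2/4) = -18 + 2*(-½) = -18 - 1 = -19)
1/(1139 + L) = 1/(1139 - 19) = 1/1120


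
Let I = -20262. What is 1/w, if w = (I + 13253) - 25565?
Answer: -1/32574 ≈ -3.0699e-5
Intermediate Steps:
w = -32574 (w = (-20262 + 13253) - 25565 = -7009 - 25565 = -32574)
1/w = 1/(-32574) = -1/32574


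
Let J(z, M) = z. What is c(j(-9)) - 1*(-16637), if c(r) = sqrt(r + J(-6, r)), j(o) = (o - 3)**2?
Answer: 16637 + sqrt(138) ≈ 16649.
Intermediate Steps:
j(o) = (-3 + o)**2
c(r) = sqrt(-6 + r) (c(r) = sqrt(r - 6) = sqrt(-6 + r))
c(j(-9)) - 1*(-16637) = sqrt(-6 + (-3 - 9)**2) - 1*(-16637) = sqrt(-6 + (-12)**2) + 16637 = sqrt(-6 + 144) + 16637 = sqrt(138) + 16637 = 16637 + sqrt(138)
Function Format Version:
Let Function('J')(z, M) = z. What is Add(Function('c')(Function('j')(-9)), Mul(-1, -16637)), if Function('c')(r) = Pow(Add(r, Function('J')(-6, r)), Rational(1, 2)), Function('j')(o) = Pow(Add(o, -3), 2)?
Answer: Add(16637, Pow(138, Rational(1, 2))) ≈ 16649.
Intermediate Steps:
Function('j')(o) = Pow(Add(-3, o), 2)
Function('c')(r) = Pow(Add(-6, r), Rational(1, 2)) (Function('c')(r) = Pow(Add(r, -6), Rational(1, 2)) = Pow(Add(-6, r), Rational(1, 2)))
Add(Function('c')(Function('j')(-9)), Mul(-1, -16637)) = Add(Pow(Add(-6, Pow(Add(-3, -9), 2)), Rational(1, 2)), Mul(-1, -16637)) = Add(Pow(Add(-6, Pow(-12, 2)), Rational(1, 2)), 16637) = Add(Pow(Add(-6, 144), Rational(1, 2)), 16637) = Add(Pow(138, Rational(1, 2)), 16637) = Add(16637, Pow(138, Rational(1, 2)))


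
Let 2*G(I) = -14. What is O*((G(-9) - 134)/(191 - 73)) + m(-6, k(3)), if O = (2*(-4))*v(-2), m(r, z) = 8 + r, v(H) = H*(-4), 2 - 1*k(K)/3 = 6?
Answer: 4630/59 ≈ 78.475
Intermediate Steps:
k(K) = -12 (k(K) = 6 - 3*6 = 6 - 18 = -12)
G(I) = -7 (G(I) = (½)*(-14) = -7)
v(H) = -4*H
O = -64 (O = (2*(-4))*(-4*(-2)) = -8*8 = -64)
O*((G(-9) - 134)/(191 - 73)) + m(-6, k(3)) = -64*(-7 - 134)/(191 - 73) + (8 - 6) = -(-9024)/118 + 2 = -64*(-141/118) + 2 = 4512/59 + 2 = 4630/59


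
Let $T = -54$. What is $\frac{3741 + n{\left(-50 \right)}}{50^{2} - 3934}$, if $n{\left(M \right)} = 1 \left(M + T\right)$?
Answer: $- \frac{3637}{1434} \approx -2.5363$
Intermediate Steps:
$n{\left(M \right)} = -54 + M$ ($n{\left(M \right)} = 1 \left(M - 54\right) = 1 \left(-54 + M\right) = -54 + M$)
$\frac{3741 + n{\left(-50 \right)}}{50^{2} - 3934} = \frac{3741 - 104}{50^{2} - 3934} = \frac{3741 - 104}{2500 - 3934} = \frac{3637}{-1434} = 3637 \left(- \frac{1}{1434}\right) = - \frac{3637}{1434}$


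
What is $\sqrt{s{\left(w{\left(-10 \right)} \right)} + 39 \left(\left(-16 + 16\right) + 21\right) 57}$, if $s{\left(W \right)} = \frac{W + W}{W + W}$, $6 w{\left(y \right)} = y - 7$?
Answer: $2 \sqrt{11671} \approx 216.06$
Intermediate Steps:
$w{\left(y \right)} = - \frac{7}{6} + \frac{y}{6}$ ($w{\left(y \right)} = \frac{y - 7}{6} = \frac{-7 + y}{6} = - \frac{7}{6} + \frac{y}{6}$)
$s{\left(W \right)} = 1$ ($s{\left(W \right)} = \frac{2 W}{2 W} = 2 W \frac{1}{2 W} = 1$)
$\sqrt{s{\left(w{\left(-10 \right)} \right)} + 39 \left(\left(-16 + 16\right) + 21\right) 57} = \sqrt{1 + 39 \left(\left(-16 + 16\right) + 21\right) 57} = \sqrt{1 + 39 \left(0 + 21\right) 57} = \sqrt{1 + 39 \cdot 21 \cdot 57} = \sqrt{1 + 819 \cdot 57} = \sqrt{1 + 46683} = \sqrt{46684} = 2 \sqrt{11671}$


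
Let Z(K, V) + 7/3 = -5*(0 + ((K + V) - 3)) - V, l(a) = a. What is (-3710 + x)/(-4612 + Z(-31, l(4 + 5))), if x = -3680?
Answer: 4434/2699 ≈ 1.6428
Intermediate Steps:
Z(K, V) = 38/3 - 6*V - 5*K (Z(K, V) = -7/3 + (-5*(0 + ((K + V) - 3)) - V) = -7/3 + (-5*(0 + (-3 + K + V)) - V) = -7/3 + (-5*(-3 + K + V) - V) = -7/3 + ((15 - 5*K - 5*V) - V) = -7/3 + (15 - 6*V - 5*K) = 38/3 - 6*V - 5*K)
(-3710 + x)/(-4612 + Z(-31, l(4 + 5))) = (-3710 - 3680)/(-4612 + (38/3 - 6*(4 + 5) - 5*(-31))) = -7390/(-4612 + (38/3 - 6*9 + 155)) = -7390/(-4612 + (38/3 - 54 + 155)) = -7390/(-4612 + 341/3) = -7390/(-13495/3) = -7390*(-3/13495) = 4434/2699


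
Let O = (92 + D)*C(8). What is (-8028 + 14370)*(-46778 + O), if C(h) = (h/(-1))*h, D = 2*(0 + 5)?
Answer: -338066652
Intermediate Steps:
D = 10 (D = 2*5 = 10)
C(h) = -h² (C(h) = (h*(-1))*h = (-h)*h = -h²)
O = -6528 (O = (92 + 10)*(-1*8²) = 102*(-1*64) = 102*(-64) = -6528)
(-8028 + 14370)*(-46778 + O) = (-8028 + 14370)*(-46778 - 6528) = 6342*(-53306) = -338066652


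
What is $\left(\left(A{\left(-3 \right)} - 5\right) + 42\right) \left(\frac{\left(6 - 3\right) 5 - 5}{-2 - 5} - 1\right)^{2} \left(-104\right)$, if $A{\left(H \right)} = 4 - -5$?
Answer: $- \frac{1382576}{49} \approx -28216.0$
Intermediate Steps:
$A{\left(H \right)} = 9$ ($A{\left(H \right)} = 4 + 5 = 9$)
$\left(\left(A{\left(-3 \right)} - 5\right) + 42\right) \left(\frac{\left(6 - 3\right) 5 - 5}{-2 - 5} - 1\right)^{2} \left(-104\right) = \left(\left(9 - 5\right) + 42\right) \left(\frac{\left(6 - 3\right) 5 - 5}{-2 - 5} - 1\right)^{2} \left(-104\right) = \left(4 + 42\right) \left(\frac{3 \cdot 5 - 5}{-7} - 1\right)^{2} \left(-104\right) = 46 \left(\left(15 - 5\right) \left(- \frac{1}{7}\right) - 1\right)^{2} \left(-104\right) = 46 \left(10 \left(- \frac{1}{7}\right) - 1\right)^{2} \left(-104\right) = 46 \left(- \frac{10}{7} - 1\right)^{2} \left(-104\right) = 46 \left(- \frac{17}{7}\right)^{2} \left(-104\right) = 46 \cdot \frac{289}{49} \left(-104\right) = \frac{13294}{49} \left(-104\right) = - \frac{1382576}{49}$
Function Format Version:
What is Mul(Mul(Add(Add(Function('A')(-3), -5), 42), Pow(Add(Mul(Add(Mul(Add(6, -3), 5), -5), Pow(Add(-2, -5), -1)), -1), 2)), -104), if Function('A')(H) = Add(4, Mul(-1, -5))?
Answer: Rational(-1382576, 49) ≈ -28216.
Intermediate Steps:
Function('A')(H) = 9 (Function('A')(H) = Add(4, 5) = 9)
Mul(Mul(Add(Add(Function('A')(-3), -5), 42), Pow(Add(Mul(Add(Mul(Add(6, -3), 5), -5), Pow(Add(-2, -5), -1)), -1), 2)), -104) = Mul(Mul(Add(Add(9, -5), 42), Pow(Add(Mul(Add(Mul(Add(6, -3), 5), -5), Pow(Add(-2, -5), -1)), -1), 2)), -104) = Mul(Mul(Add(4, 42), Pow(Add(Mul(Add(Mul(3, 5), -5), Pow(-7, -1)), -1), 2)), -104) = Mul(Mul(46, Pow(Add(Mul(Add(15, -5), Rational(-1, 7)), -1), 2)), -104) = Mul(Mul(46, Pow(Add(Mul(10, Rational(-1, 7)), -1), 2)), -104) = Mul(Mul(46, Pow(Add(Rational(-10, 7), -1), 2)), -104) = Mul(Mul(46, Pow(Rational(-17, 7), 2)), -104) = Mul(Mul(46, Rational(289, 49)), -104) = Mul(Rational(13294, 49), -104) = Rational(-1382576, 49)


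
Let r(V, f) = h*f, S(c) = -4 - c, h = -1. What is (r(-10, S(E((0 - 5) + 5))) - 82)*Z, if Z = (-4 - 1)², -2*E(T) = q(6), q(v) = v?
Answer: -2025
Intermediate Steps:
E(T) = -3 (E(T) = -½*6 = -3)
r(V, f) = -f
Z = 25 (Z = (-5)² = 25)
(r(-10, S(E((0 - 5) + 5))) - 82)*Z = (-(-4 - 1*(-3)) - 82)*25 = (-(-4 + 3) - 82)*25 = (-1*(-1) - 82)*25 = (1 - 82)*25 = -81*25 = -2025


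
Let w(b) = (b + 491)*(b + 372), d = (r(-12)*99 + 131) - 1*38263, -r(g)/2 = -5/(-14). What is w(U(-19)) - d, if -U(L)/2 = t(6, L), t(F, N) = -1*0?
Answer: 1545983/7 ≈ 2.2085e+5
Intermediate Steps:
r(g) = -5/7 (r(g) = -(-10)/(-14) = -(-10)*(-1)/14 = -2*5/14 = -5/7)
t(F, N) = 0
U(L) = 0 (U(L) = -2*0 = 0)
d = -267419/7 (d = (-5/7*99 + 131) - 1*38263 = (-495/7 + 131) - 38263 = 422/7 - 38263 = -267419/7 ≈ -38203.)
w(b) = (372 + b)*(491 + b) (w(b) = (491 + b)*(372 + b) = (372 + b)*(491 + b))
w(U(-19)) - d = (182652 + 0² + 863*0) - 1*(-267419/7) = (182652 + 0 + 0) + 267419/7 = 182652 + 267419/7 = 1545983/7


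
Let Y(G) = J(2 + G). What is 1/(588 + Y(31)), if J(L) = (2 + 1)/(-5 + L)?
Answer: 28/16467 ≈ 0.0017004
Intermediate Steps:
J(L) = 3/(-5 + L)
Y(G) = 3/(-3 + G) (Y(G) = 3/(-5 + (2 + G)) = 3/(-3 + G))
1/(588 + Y(31)) = 1/(588 + 3/(-3 + 31)) = 1/(588 + 3/28) = 1/(16467/28) = 28/16467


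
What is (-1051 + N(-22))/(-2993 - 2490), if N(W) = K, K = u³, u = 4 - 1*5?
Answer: 1052/5483 ≈ 0.19187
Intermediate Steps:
u = -1 (u = 4 - 5 = -1)
K = -1 (K = (-1)³ = -1)
N(W) = -1
(-1051 + N(-22))/(-2993 - 2490) = (-1051 - 1)/(-2993 - 2490) = -1052/(-5483) = -1052*(-1/5483) = 1052/5483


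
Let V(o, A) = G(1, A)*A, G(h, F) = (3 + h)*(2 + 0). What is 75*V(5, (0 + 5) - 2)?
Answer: 1800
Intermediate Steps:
G(h, F) = 6 + 2*h (G(h, F) = (3 + h)*2 = 6 + 2*h)
V(o, A) = 8*A (V(o, A) = (6 + 2*1)*A = (6 + 2)*A = 8*A)
75*V(5, (0 + 5) - 2) = 75*(8*((0 + 5) - 2)) = 75*(8*(5 - 2)) = 75*(8*3) = 75*24 = 1800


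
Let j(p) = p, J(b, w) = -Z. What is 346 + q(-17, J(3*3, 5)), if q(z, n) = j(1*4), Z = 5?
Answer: 350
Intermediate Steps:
J(b, w) = -5 (J(b, w) = -1*5 = -5)
q(z, n) = 4 (q(z, n) = 1*4 = 4)
346 + q(-17, J(3*3, 5)) = 346 + 4 = 350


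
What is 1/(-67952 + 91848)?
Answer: 1/23896 ≈ 4.1848e-5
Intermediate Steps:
1/(-67952 + 91848) = 1/23896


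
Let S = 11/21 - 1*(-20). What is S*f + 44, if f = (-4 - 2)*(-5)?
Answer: 4618/7 ≈ 659.71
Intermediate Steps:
S = 431/21 (S = 11*(1/21) + 20 = 11/21 + 20 = 431/21 ≈ 20.524)
f = 30 (f = -6*(-5) = 30)
S*f + 44 = (431/21)*30 + 44 = 4310/7 + 44 = 4618/7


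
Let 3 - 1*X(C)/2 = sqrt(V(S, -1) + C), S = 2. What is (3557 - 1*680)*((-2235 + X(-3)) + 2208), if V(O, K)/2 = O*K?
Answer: -60417 - 5754*I*sqrt(7) ≈ -60417.0 - 15224.0*I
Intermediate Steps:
V(O, K) = 2*K*O (V(O, K) = 2*(O*K) = 2*(K*O) = 2*K*O)
X(C) = 6 - 2*sqrt(-4 + C) (X(C) = 6 - 2*sqrt(2*(-1)*2 + C) = 6 - 2*sqrt(-4 + C))
(3557 - 1*680)*((-2235 + X(-3)) + 2208) = (3557 - 1*680)*((-2235 + (6 - 2*sqrt(-4 - 3))) + 2208) = (3557 - 680)*((-2235 + (6 - 2*I*sqrt(7))) + 2208) = 2877*((-2235 + (6 - 2*I*sqrt(7))) + 2208) = 2877*((-2229 - 2*I*sqrt(7)) + 2208) = 2877*(-21 - 2*I*sqrt(7)) = -60417 - 5754*I*sqrt(7)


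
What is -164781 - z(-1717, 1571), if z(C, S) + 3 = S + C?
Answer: -164632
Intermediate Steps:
z(C, S) = -3 + C + S (z(C, S) = -3 + (S + C) = -3 + (C + S) = -3 + C + S)
-164781 - z(-1717, 1571) = -164781 - (-3 - 1717 + 1571) = -164781 - 1*(-149) = -164781 + 149 = -164632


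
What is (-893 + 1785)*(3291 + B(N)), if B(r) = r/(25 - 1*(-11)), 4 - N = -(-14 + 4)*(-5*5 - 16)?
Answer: 2945830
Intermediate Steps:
N = 414 (N = 4 - (-1)*(-14 + 4)*(-5*5 - 16) = 4 - (-1)*(-10*(-25 - 16)) = 4 - (-1)*(-10*(-41)) = 4 - (-1)*410 = 4 - 1*(-410) = 4 + 410 = 414)
B(r) = r/36 (B(r) = r/(25 + 11) = r/36)
(-893 + 1785)*(3291 + B(N)) = (-893 + 1785)*(3291 + (1/36)*414) = 892*(3291 + 23/2) = 892*(6605/2) = 2945830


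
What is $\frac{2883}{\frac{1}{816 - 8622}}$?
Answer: $-22504698$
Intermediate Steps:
$\frac{2883}{\frac{1}{816 - 8622}} = \frac{2883}{\frac{1}{-7806}} = \frac{2883}{- \frac{1}{7806}} = 2883 \left(-7806\right) = -22504698$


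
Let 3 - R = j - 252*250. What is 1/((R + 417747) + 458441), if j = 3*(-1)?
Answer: 1/939194 ≈ 1.0647e-6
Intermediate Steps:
j = -3
R = 63006 (R = 3 - (-3 - 252*250) = 3 - (-3 - 63000) = 3 - 1*(-63003) = 3 + 63003 = 63006)
1/((R + 417747) + 458441) = 1/((63006 + 417747) + 458441) = 1/(480753 + 458441) = 1/939194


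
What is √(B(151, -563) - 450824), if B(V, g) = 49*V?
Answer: 5*I*√17737 ≈ 665.9*I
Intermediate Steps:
√(B(151, -563) - 450824) = √(49*151 - 450824) = √(7399 - 450824) = √(-443425) = 5*I*√17737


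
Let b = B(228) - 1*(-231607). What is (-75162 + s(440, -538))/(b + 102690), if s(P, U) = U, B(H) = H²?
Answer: -75700/386281 ≈ -0.19597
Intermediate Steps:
b = 283591 (b = 228² - 1*(-231607) = 51984 + 231607 = 283591)
(-75162 + s(440, -538))/(b + 102690) = (-75162 - 538)/(283591 + 102690) = -75700/386281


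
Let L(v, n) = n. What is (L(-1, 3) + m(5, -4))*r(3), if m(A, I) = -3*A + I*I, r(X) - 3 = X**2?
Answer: 48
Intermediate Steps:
r(X) = 3 + X**2
m(A, I) = I**2 - 3*A (m(A, I) = -3*A + I**2 = I**2 - 3*A)
(L(-1, 3) + m(5, -4))*r(3) = (3 + ((-4)**2 - 3*5))*(3 + 3**2) = (3 + (16 - 15))*(3 + 9) = (3 + 1)*12 = 4*12 = 48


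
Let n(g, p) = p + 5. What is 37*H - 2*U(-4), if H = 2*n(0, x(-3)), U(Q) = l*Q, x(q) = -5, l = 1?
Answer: 8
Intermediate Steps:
n(g, p) = 5 + p
U(Q) = Q (U(Q) = 1*Q = Q)
H = 0 (H = 2*(5 - 5) = 2*0 = 0)
37*H - 2*U(-4) = 37*0 - 2*(-4) = 0 + 8 = 8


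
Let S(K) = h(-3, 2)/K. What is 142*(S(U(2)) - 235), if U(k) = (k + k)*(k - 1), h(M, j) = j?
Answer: -33299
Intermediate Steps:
U(k) = 2*k*(-1 + k) (U(k) = (2*k)*(-1 + k) = 2*k*(-1 + k))
S(K) = 2/K
142*(S(U(2)) - 235) = 142*(2/((2*2*(-1 + 2))) - 235) = 142*(2/((2*2*1)) - 235) = 142*(2/4 - 235) = 142*(2*(1/4) - 235) = 142*(1/2 - 235) = 142*(-469/2) = -33299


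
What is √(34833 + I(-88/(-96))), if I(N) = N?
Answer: √1254021/6 ≈ 186.64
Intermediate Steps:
√(34833 + I(-88/(-96))) = √(34833 - 88/(-96)) = √(34833 - 88*(-1/96)) = √(34833 + 11/12) = √(418007/12) = √1254021/6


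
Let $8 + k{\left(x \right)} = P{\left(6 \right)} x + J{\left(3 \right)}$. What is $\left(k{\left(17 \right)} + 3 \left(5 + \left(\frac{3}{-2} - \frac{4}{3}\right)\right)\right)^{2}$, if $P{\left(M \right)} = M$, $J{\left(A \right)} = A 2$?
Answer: $\frac{45369}{4} \approx 11342.0$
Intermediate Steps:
$J{\left(A \right)} = 2 A$
$k{\left(x \right)} = -2 + 6 x$ ($k{\left(x \right)} = -8 + \left(6 x + 2 \cdot 3\right) = -8 + \left(6 x + 6\right) = -8 + \left(6 + 6 x\right) = -2 + 6 x$)
$\left(k{\left(17 \right)} + 3 \left(5 + \left(\frac{3}{-2} - \frac{4}{3}\right)\right)\right)^{2} = \left(\left(-2 + 6 \cdot 17\right) + 3 \left(5 + \left(\frac{3}{-2} - \frac{4}{3}\right)\right)\right)^{2} = \left(\left(-2 + 102\right) + 3 \left(5 + \left(3 \left(- \frac{1}{2}\right) - \frac{4}{3}\right)\right)\right)^{2} = \left(100 + 3 \left(5 - \frac{17}{6}\right)\right)^{2} = \left(100 + 3 \cdot \frac{13}{6}\right)^{2} = \left(100 + \frac{13}{2}\right)^{2} = \left(\frac{213}{2}\right)^{2} = \frac{45369}{4}$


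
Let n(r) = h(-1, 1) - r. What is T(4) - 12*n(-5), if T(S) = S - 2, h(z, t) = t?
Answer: -70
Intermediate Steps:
T(S) = -2 + S
n(r) = 1 - r
T(4) - 12*n(-5) = (-2 + 4) - 12*(1 - 1*(-5)) = 2 - 12*(1 + 5) = 2 - 12*6 = 2 - 72 = -70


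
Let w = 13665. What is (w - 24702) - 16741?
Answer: -27778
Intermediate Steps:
(w - 24702) - 16741 = (13665 - 24702) - 16741 = -11037 - 16741 = -27778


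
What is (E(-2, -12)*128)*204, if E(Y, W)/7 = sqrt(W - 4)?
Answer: 731136*I ≈ 7.3114e+5*I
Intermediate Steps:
E(Y, W) = 7*sqrt(-4 + W) (E(Y, W) = 7*sqrt(W - 4) = 7*sqrt(-4 + W))
(E(-2, -12)*128)*204 = ((7*sqrt(-4 - 12))*128)*204 = ((7*sqrt(-16))*128)*204 = ((7*(4*I))*128)*204 = ((28*I)*128)*204 = (3584*I)*204 = 731136*I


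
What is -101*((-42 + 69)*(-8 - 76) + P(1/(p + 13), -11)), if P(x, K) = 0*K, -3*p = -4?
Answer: 229068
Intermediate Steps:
p = 4/3 (p = -1/3*(-4) = 4/3 ≈ 1.3333)
P(x, K) = 0
-101*((-42 + 69)*(-8 - 76) + P(1/(p + 13), -11)) = -101*((-42 + 69)*(-8 - 76) + 0) = -101*(27*(-84) + 0) = -101*(-2268 + 0) = -101*(-2268) = 229068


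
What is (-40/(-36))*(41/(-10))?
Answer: -41/9 ≈ -4.5556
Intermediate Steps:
(-40/(-36))*(41/(-10)) = (-40*(-1/36))*(41*(-⅒)) = (10/9)*(-41/10) = -41/9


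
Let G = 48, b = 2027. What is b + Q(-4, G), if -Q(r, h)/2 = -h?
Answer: 2123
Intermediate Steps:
Q(r, h) = 2*h (Q(r, h) = -(-2)*h = 2*h)
b + Q(-4, G) = 2027 + 2*48 = 2027 + 96 = 2123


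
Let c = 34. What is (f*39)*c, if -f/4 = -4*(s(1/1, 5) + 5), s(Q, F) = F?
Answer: 212160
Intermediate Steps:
f = 160 (f = -(-16)*(5 + 5) = -(-16)*10 = -4*(-40) = 160)
(f*39)*c = (160*39)*34 = 6240*34 = 212160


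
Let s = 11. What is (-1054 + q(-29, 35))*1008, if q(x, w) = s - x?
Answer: -1022112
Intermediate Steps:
q(x, w) = 11 - x
(-1054 + q(-29, 35))*1008 = (-1054 + (11 - 1*(-29)))*1008 = (-1054 + (11 + 29))*1008 = (-1054 + 40)*1008 = -1014*1008 = -1022112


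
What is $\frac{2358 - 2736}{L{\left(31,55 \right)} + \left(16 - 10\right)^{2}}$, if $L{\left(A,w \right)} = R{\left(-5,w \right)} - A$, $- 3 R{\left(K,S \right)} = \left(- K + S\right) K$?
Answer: $- \frac{18}{5} \approx -3.6$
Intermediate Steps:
$R{\left(K,S \right)} = - \frac{K \left(S - K\right)}{3}$ ($R{\left(K,S \right)} = - \frac{\left(- K + S\right) K}{3} = - \frac{\left(S - K\right) K}{3} = - \frac{K \left(S - K\right)}{3}$)
$L{\left(A,w \right)} = \frac{25}{3} - A + \frac{5 w}{3}$ ($L{\left(A,w \right)} = \frac{1}{3} \left(-5\right) \left(-5 - w\right) - A = \left(\frac{25}{3} + \frac{5 w}{3}\right) - A = \frac{25}{3} - A + \frac{5 w}{3}$)
$\frac{2358 - 2736}{L{\left(31,55 \right)} + \left(16 - 10\right)^{2}} = \frac{2358 - 2736}{\left(\frac{25}{3} - 31 + \frac{5}{3} \cdot 55\right) + \left(16 - 10\right)^{2}} = - \frac{378}{\left(\frac{25}{3} - 31 + \frac{275}{3}\right) + 6^{2}} = - \frac{378}{69 + 36} = - \frac{378}{105} = \left(-378\right) \frac{1}{105} = - \frac{18}{5}$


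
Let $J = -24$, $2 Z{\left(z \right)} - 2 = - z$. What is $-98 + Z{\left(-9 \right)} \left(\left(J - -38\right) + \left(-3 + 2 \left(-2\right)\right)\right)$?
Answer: $- \frac{119}{2} \approx -59.5$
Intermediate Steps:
$Z{\left(z \right)} = 1 - \frac{z}{2}$ ($Z{\left(z \right)} = 1 + \frac{\left(-1\right) z}{2} = 1 - \frac{z}{2}$)
$-98 + Z{\left(-9 \right)} \left(\left(J - -38\right) + \left(-3 + 2 \left(-2\right)\right)\right) = -98 + \left(1 - - \frac{9}{2}\right) \left(\left(-24 - -38\right) + \left(-3 + 2 \left(-2\right)\right)\right) = -98 + \left(1 + \frac{9}{2}\right) \left(\left(-24 + 38\right) - 7\right) = -98 + \frac{11 \left(14 - 7\right)}{2} = -98 + \frac{11}{2} \cdot 7 = -98 + \frac{77}{2} = - \frac{119}{2}$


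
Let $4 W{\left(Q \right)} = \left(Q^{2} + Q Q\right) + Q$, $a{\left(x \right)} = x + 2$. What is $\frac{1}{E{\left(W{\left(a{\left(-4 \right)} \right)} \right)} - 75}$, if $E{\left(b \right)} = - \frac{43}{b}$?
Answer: $- \frac{3}{311} \approx -0.0096463$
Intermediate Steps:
$a{\left(x \right)} = 2 + x$
$W{\left(Q \right)} = \frac{Q^{2}}{2} + \frac{Q}{4}$ ($W{\left(Q \right)} = \frac{\left(Q^{2} + Q Q\right) + Q}{4} = \frac{\left(Q^{2} + Q^{2}\right) + Q}{4} = \frac{2 Q^{2} + Q}{4} = \frac{Q + 2 Q^{2}}{4} = \frac{Q^{2}}{2} + \frac{Q}{4}$)
$\frac{1}{E{\left(W{\left(a{\left(-4 \right)} \right)} \right)} - 75} = \frac{1}{- \frac{43}{\frac{1}{4} \left(2 - 4\right) \left(1 + 2 \left(2 - 4\right)\right)} - 75} = \frac{1}{- \frac{43}{\frac{1}{4} \left(-2\right) \left(1 + 2 \left(-2\right)\right)} - 75} = \frac{1}{- \frac{43}{\frac{1}{4} \left(-2\right) \left(1 - 4\right)} - 75} = \frac{1}{- \frac{43}{\frac{1}{4} \left(-2\right) \left(-3\right)} - 75} = \frac{1}{- \frac{43}{\frac{3}{2}} - 75} = \frac{1}{\left(-43\right) \frac{2}{3} - 75} = \frac{1}{- \frac{86}{3} - 75} = \frac{1}{- \frac{311}{3}} = - \frac{3}{311}$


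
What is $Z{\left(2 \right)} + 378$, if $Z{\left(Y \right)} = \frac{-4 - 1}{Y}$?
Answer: $\frac{751}{2} \approx 375.5$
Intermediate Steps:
$Z{\left(Y \right)} = - \frac{5}{Y}$ ($Z{\left(Y \right)} = \frac{1}{Y} \left(-5\right) = - \frac{5}{Y}$)
$Z{\left(2 \right)} + 378 = - \frac{5}{2} + 378 = \frac{751}{2}$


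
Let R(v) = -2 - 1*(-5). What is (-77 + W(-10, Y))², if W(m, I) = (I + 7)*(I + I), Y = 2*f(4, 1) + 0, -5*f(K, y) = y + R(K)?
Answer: 5555449/625 ≈ 8888.7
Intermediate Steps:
R(v) = 3 (R(v) = -2 + 5 = 3)
f(K, y) = -⅗ - y/5 (f(K, y) = -(y + 3)/5 = -(3 + y)/5 = -⅗ - y/5)
Y = -8/5 (Y = 2*(-⅗ - ⅕*1) + 0 = 2*(-⅗ - ⅕) + 0 = 2*(-⅘) + 0 = -8/5 + 0 = -8/5 ≈ -1.6000)
W(m, I) = 2*I*(7 + I) (W(m, I) = (7 + I)*(2*I) = 2*I*(7 + I))
(-77 + W(-10, Y))² = (-77 + 2*(-8/5)*(7 - 8/5))² = (-77 + 2*(-8/5)*(27/5))² = (-77 - 432/25)² = (-2357/25)² = 5555449/625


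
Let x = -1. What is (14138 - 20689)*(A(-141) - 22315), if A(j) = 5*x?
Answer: 146218320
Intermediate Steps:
A(j) = -5 (A(j) = 5*(-1) = -5)
(14138 - 20689)*(A(-141) - 22315) = (14138 - 20689)*(-5 - 22315) = -6551*(-22320) = 146218320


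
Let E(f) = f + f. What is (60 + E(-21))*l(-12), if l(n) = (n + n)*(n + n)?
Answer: 10368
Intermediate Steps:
l(n) = 4*n² (l(n) = (2*n)*(2*n) = 4*n²)
E(f) = 2*f
(60 + E(-21))*l(-12) = (60 + 2*(-21))*(4*(-12)²) = (60 - 42)*(4*144) = 18*576 = 10368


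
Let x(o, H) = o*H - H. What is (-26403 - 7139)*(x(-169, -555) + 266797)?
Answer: -12113592674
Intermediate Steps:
x(o, H) = -H + H*o (x(o, H) = H*o - H = -H + H*o)
(-26403 - 7139)*(x(-169, -555) + 266797) = (-26403 - 7139)*(-555*(-1 - 169) + 266797) = -33542*(-555*(-170) + 266797) = -33542*(94350 + 266797) = -33542*361147 = -12113592674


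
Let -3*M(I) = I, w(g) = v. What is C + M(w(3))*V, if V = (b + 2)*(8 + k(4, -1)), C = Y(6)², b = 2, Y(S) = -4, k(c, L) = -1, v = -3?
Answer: 44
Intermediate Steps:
w(g) = -3
M(I) = -I/3
C = 16 (C = (-4)² = 16)
V = 28 (V = (2 + 2)*(8 - 1) = 4*7 = 28)
C + M(w(3))*V = 16 - ⅓*(-3)*28 = 16 + 1*28 = 16 + 28 = 44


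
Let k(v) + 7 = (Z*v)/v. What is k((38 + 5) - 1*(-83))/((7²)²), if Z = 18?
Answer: 11/2401 ≈ 0.0045814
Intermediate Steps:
k(v) = 11 (k(v) = -7 + (18*v)/v = -7 + 18 = 11)
k((38 + 5) - 1*(-83))/((7²)²) = 11/((7²)²) = 11/(49²) = 11/2401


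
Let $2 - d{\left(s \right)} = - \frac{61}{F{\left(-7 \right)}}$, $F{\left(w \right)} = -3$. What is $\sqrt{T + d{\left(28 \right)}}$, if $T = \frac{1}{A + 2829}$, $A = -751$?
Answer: $\frac{i \sqrt{712465158}}{6234} \approx 4.2817 i$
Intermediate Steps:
$T = \frac{1}{2078}$ ($T = \frac{1}{-751 + 2829} = \frac{1}{2078} \approx 0.00048123$)
$d{\left(s \right)} = - \frac{55}{3}$ ($d{\left(s \right)} = 2 - - \frac{61}{-3} = 2 - \left(-61\right) \left(- \frac{1}{3}\right) = 2 - \frac{61}{3} = - \frac{55}{3}$)
$\sqrt{T + d{\left(28 \right)}} = \sqrt{\frac{1}{2078} - \frac{55}{3}} = \sqrt{- \frac{114287}{6234}} = \frac{i \sqrt{712465158}}{6234}$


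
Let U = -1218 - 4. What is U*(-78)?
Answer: 95316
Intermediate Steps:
U = -1222
U*(-78) = -1222*(-78) = 95316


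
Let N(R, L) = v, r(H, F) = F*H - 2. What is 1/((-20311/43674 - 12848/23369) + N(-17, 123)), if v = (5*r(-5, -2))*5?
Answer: 1020617706/203087769889 ≈ 0.0050255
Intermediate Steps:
r(H, F) = -2 + F*H
v = 200 (v = (5*(-2 - 2*(-5)))*5 = (5*(-2 + 10))*5 = (5*8)*5 = 40*5 = 200)
N(R, L) = 200
1/((-20311/43674 - 12848/23369) + N(-17, 123)) = 1/((-20311/43674 - 12848/23369) + 200) = 1/(-1035771311/1020617706 + 200) = 1/(203087769889/1020617706) = 1020617706/203087769889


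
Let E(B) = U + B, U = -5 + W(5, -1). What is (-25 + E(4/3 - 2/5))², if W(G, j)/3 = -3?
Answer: 326041/225 ≈ 1449.1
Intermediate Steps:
W(G, j) = -9 (W(G, j) = 3*(-3) = -9)
U = -14 (U = -5 - 9 = -14)
E(B) = -14 + B
(-25 + E(4/3 - 2/5))² = (-25 + (-14 + (4/3 - 2/5)))² = (-25 + (-14 + (4*(⅓) - 2*⅕)))² = (-25 + (-14 + (4/3 - ⅖)))² = (-25 + (-14 + 14/15))² = (-25 - 196/15)² = (-571/15)² = 326041/225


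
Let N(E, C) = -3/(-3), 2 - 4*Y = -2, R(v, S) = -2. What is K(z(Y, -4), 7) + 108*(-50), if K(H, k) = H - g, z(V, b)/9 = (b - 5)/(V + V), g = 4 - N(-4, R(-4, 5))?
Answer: -10887/2 ≈ -5443.5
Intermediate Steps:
Y = 1 (Y = ½ - ¼*(-2) = ½ + ½ = 1)
N(E, C) = 1 (N(E, C) = -3*(-⅓) = 1)
g = 3 (g = 4 - 1*1 = 4 - 1 = 3)
z(V, b) = 9*(-5 + b)/(2*V) (z(V, b) = 9*((b - 5)/(V + V)) = 9*((-5 + b)/((2*V))) = 9*((-5 + b)*(1/(2*V))) = 9*((-5 + b)/(2*V)) = 9*(-5 + b)/(2*V))
K(H, k) = -3 + H (K(H, k) = H - 1*3 = H - 3 = -3 + H)
K(z(Y, -4), 7) + 108*(-50) = (-3 + (9/2)*(-5 - 4)/1) + 108*(-50) = (-3 + (9/2)*1*(-9)) - 5400 = (-3 - 81/2) - 5400 = -87/2 - 5400 = -10887/2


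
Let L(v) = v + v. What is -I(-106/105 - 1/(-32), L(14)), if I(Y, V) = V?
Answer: -28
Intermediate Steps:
L(v) = 2*v
-I(-106/105 - 1/(-32), L(14)) = -2*14 = -1*28 = -28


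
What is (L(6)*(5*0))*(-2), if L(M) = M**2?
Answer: 0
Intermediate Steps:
(L(6)*(5*0))*(-2) = (6**2*(5*0))*(-2) = (36*0)*(-2) = 0*(-2) = 0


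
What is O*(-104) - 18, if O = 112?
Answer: -11666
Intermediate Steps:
O*(-104) - 18 = 112*(-104) - 18 = -11648 - 18 = -11666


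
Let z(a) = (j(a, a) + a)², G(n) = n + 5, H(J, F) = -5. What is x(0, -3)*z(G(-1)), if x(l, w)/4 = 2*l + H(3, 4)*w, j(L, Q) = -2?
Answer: 240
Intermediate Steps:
G(n) = 5 + n
z(a) = (-2 + a)²
x(l, w) = -20*w + 8*l (x(l, w) = 4*(2*l - 5*w) = 4*(-5*w + 2*l) = -20*w + 8*l)
x(0, -3)*z(G(-1)) = (-20*(-3) + 8*0)*(-2 + (5 - 1))² = (60 + 0)*(-2 + 4)² = 60*2² = 60*4 = 240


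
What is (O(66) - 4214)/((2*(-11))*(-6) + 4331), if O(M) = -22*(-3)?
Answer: -4148/4463 ≈ -0.92942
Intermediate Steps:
O(M) = 66
(O(66) - 4214)/((2*(-11))*(-6) + 4331) = (66 - 4214)/((2*(-11))*(-6) + 4331) = -4148/(-22*(-6) + 4331) = -4148/(132 + 4331) = -4148/4463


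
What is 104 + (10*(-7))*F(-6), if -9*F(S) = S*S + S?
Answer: 1012/3 ≈ 337.33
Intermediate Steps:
F(S) = -S/9 - S**2/9 (F(S) = -(S*S + S)/9 = -(S**2 + S)/9 = -(S + S**2)/9 = -S/9 - S**2/9)
104 + (10*(-7))*F(-6) = 104 + (10*(-7))*(-1/9*(-6)*(1 - 6)) = 104 - (-70)*(-6)*(-5)/9 = 104 - 70*(-10/3) = 104 + 700/3 = 1012/3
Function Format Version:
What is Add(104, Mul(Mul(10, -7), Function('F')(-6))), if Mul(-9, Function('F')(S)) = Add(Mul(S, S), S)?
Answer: Rational(1012, 3) ≈ 337.33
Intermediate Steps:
Function('F')(S) = Add(Mul(Rational(-1, 9), S), Mul(Rational(-1, 9), Pow(S, 2))) (Function('F')(S) = Mul(Rational(-1, 9), Add(Mul(S, S), S)) = Mul(Rational(-1, 9), Add(Pow(S, 2), S)) = Mul(Rational(-1, 9), Add(S, Pow(S, 2))) = Add(Mul(Rational(-1, 9), S), Mul(Rational(-1, 9), Pow(S, 2))))
Add(104, Mul(Mul(10, -7), Function('F')(-6))) = Add(104, Mul(Mul(10, -7), Mul(Rational(-1, 9), -6, Add(1, -6)))) = Add(104, Mul(-70, Mul(Rational(-1, 9), -6, -5))) = Add(104, Mul(-70, Rational(-10, 3))) = Add(104, Rational(700, 3)) = Rational(1012, 3)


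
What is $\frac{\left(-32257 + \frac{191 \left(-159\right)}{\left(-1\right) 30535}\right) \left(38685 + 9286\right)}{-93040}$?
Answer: $\frac{23624209435673}{1420488200} \approx 16631.0$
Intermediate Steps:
$\frac{\left(-32257 + \frac{191 \left(-159\right)}{\left(-1\right) 30535}\right) \left(38685 + 9286\right)}{-93040} = \left(-32257 - \frac{30369}{-30535}\right) 47971 \left(- \frac{1}{93040}\right) = \left(-32257 - - \frac{30369}{30535}\right) 47971 \left(- \frac{1}{93040}\right) = \left(-32257 + \frac{30369}{30535}\right) 47971 \left(- \frac{1}{93040}\right) = \left(- \frac{984937126}{30535}\right) 47971 \left(- \frac{1}{93040}\right) = \left(- \frac{47248418871346}{30535}\right) \left(- \frac{1}{93040}\right) = \frac{23624209435673}{1420488200}$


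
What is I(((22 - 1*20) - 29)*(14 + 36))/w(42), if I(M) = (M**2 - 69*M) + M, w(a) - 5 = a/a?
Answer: 319050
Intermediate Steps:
w(a) = 6 (w(a) = 5 + a/a = 5 + 1 = 6)
I(M) = M**2 - 68*M
I(((22 - 1*20) - 29)*(14 + 36))/w(42) = ((((22 - 1*20) - 29)*(14 + 36))*(-68 + ((22 - 1*20) - 29)*(14 + 36)))/6 = ((((22 - 20) - 29)*50)*(-68 + ((22 - 20) - 29)*50))*(1/6) = (((2 - 29)*50)*(-68 + (2 - 29)*50))*(1/6) = ((-27*50)*(-68 - 27*50))*(1/6) = -1350*(-68 - 1350)*(1/6) = -1350*(-1418)*(1/6) = 1914300*(1/6) = 319050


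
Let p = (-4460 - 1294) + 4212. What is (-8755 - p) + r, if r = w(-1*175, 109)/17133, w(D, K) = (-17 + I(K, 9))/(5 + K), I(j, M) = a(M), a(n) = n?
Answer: -7044078757/976581 ≈ -7213.0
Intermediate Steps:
p = -1542 (p = -5754 + 4212 = -1542)
I(j, M) = M
w(D, K) = -8/(5 + K) (w(D, K) = (-17 + 9)/(5 + K) = -8/(5 + K))
r = -4/976581 (r = -8/(5 + 109)/17133 = -8/114*(1/17133) = -8*1/114*(1/17133) = -4/57*1/17133 = -4/976581 ≈ -4.0959e-6)
(-8755 - p) + r = (-8755 - 1*(-1542)) - 4/976581 = (-8755 + 1542) - 4/976581 = -7213 - 4/976581 = -7044078757/976581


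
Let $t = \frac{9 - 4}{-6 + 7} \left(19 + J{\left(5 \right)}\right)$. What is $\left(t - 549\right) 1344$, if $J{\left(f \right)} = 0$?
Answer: $-610176$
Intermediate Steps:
$t = 95$ ($t = \frac{9 - 4}{-6 + 7} \left(19 + 0\right) = \frac{5}{1} \cdot 19 = 5 \cdot 1 \cdot 19 = 5 \cdot 19 = 95$)
$\left(t - 549\right) 1344 = \left(95 - 549\right) 1344 = \left(-454\right) 1344 = -610176$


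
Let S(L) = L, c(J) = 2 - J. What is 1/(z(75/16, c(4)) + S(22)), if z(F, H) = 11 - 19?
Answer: 1/14 ≈ 0.071429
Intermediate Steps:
z(F, H) = -8
1/(z(75/16, c(4)) + S(22)) = 1/(-8 + 22) = 1/14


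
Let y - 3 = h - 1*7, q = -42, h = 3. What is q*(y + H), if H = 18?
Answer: -714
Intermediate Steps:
y = -1 (y = 3 + (3 - 1*7) = 3 + (3 - 7) = 3 - 4 = -1)
q*(y + H) = -42*(-1 + 18) = -42*17 = -714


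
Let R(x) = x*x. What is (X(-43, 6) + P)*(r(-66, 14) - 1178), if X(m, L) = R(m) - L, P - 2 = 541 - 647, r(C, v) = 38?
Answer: -1982460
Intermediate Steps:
R(x) = x**2
P = -104 (P = 2 + (541 - 647) = 2 - 106 = -104)
X(m, L) = m**2 - L
(X(-43, 6) + P)*(r(-66, 14) - 1178) = (((-43)**2 - 1*6) - 104)*(38 - 1178) = ((1849 - 6) - 104)*(-1140) = (1843 - 104)*(-1140) = 1739*(-1140) = -1982460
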